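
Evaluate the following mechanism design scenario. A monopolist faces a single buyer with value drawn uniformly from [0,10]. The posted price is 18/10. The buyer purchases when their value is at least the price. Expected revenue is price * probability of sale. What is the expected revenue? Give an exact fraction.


Step 1: Posted price r = 9/5, value support [0,10]
Step 2: P(v >= r) = (10 - 9/5)/10 = 41/50
Step 3: Expected revenue = r * P(v >= r) = 9/5 * 41/50
Step 4: Revenue = 369/250

369/250


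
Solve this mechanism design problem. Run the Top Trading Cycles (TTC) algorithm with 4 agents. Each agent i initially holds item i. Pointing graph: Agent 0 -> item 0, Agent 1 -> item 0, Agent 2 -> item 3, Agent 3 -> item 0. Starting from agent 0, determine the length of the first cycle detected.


Step 1: Trace the pointer graph from agent 0: 0 -> 0
Step 2: A cycle is detected when we revisit agent 0
Step 3: The cycle is: 0 -> 0
Step 4: Cycle length = 1

1


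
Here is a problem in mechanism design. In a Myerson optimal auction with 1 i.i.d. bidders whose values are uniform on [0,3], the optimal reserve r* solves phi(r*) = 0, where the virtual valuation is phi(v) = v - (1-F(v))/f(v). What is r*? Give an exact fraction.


Step 1: For U[0,3], F(v) = v/3 and f(v) = 1/3
Step 2: phi(v) = v - (1 - v/3)/(1/3) = v - (3 - v) = 2v - 3
Step 3: Set phi(r*) = 0: 2r* - 3 = 0
Step 4: r* = 3/2 (the number of bidders n = 1 does not enter)

3/2


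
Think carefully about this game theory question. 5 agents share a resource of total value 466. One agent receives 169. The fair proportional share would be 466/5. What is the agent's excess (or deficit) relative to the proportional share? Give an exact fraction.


Step 1: Proportional share = 466/5
Step 2: Agent's actual allocation = 169
Step 3: Excess = 169 - 466/5 = 379/5

379/5


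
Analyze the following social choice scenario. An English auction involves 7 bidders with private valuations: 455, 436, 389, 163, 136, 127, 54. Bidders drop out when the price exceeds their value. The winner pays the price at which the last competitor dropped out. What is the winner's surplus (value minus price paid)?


Step 1: Identify the highest value: 455
Step 2: Identify the second-highest value: 436
Step 3: The final price = second-highest value = 436
Step 4: Surplus = 455 - 436 = 19

19


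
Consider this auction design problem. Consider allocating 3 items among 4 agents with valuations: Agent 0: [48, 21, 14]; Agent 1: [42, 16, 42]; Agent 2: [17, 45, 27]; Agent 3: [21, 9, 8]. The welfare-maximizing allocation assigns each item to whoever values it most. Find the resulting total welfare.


Step 1: For each item, find the maximum value among all agents.
Step 2: Item 0 -> Agent 0 (value 48)
Step 3: Item 1 -> Agent 2 (value 45)
Step 4: Item 2 -> Agent 1 (value 42)
Step 5: Total welfare = 48 + 45 + 42 = 135

135


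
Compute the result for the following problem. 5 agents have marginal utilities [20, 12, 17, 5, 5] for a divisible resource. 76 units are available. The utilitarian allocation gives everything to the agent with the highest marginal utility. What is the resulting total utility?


Step 1: The marginal utilities are [20, 12, 17, 5, 5]
Step 2: The highest marginal utility is 20
Step 3: All 76 units go to that agent
Step 4: Total utility = 20 * 76 = 1520

1520


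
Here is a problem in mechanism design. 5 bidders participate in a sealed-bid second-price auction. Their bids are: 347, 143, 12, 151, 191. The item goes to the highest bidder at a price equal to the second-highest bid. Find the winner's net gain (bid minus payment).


Step 1: Sort bids in descending order: 347, 191, 151, 143, 12
Step 2: The winning bid is the highest: 347
Step 3: The payment equals the second-highest bid: 191
Step 4: Surplus = winner's bid - payment = 347 - 191 = 156

156


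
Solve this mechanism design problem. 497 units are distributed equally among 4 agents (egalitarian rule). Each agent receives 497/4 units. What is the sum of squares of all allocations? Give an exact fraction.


Step 1: Each agent's share = 497/4
Step 2: Square of each share = (497/4)^2 = 247009/16
Step 3: Sum of squares = 4 * 247009/16 = 247009/4

247009/4


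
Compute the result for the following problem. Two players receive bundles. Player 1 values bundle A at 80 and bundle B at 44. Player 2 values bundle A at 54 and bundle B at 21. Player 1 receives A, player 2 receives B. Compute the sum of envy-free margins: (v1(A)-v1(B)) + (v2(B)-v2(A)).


Step 1: Player 1's margin = v1(A) - v1(B) = 80 - 44 = 36
Step 2: Player 2's margin = v2(B) - v2(A) = 21 - 54 = -33
Step 3: Total margin = 36 + -33 = 3

3


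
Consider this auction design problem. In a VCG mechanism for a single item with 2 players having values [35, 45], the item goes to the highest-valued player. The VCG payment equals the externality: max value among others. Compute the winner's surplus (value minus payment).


Step 1: The winner is the agent with the highest value: agent 1 with value 45
Step 2: Values of other agents: [35]
Step 3: VCG payment = max of others' values = 35
Step 4: Surplus = 45 - 35 = 10

10


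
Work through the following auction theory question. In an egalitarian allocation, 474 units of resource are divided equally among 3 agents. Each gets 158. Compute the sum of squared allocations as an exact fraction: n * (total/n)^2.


Step 1: Each agent's share = 474/3 = 158
Step 2: Square of each share = (158)^2 = 24964
Step 3: Sum of squares = 3 * 24964 = 74892

74892


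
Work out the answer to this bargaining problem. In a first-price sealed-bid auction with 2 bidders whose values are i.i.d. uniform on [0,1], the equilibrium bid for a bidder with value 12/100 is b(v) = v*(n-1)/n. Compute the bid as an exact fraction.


Step 1: The symmetric BNE bidding function is b(v) = v * (n-1) / n
Step 2: Substitute v = 3/25 and n = 2
Step 3: b = 3/25 * 1/2
Step 4: b = 3/50

3/50


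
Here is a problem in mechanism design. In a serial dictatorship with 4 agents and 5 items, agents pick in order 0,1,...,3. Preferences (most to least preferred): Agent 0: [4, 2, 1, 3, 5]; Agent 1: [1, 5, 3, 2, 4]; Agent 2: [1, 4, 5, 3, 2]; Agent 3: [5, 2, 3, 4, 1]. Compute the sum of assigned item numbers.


Step 1: Agent 0 picks item 4
Step 2: Agent 1 picks item 1
Step 3: Agent 2 picks item 5
Step 4: Agent 3 picks item 2
Step 5: Sum = 4 + 1 + 5 + 2 = 12

12


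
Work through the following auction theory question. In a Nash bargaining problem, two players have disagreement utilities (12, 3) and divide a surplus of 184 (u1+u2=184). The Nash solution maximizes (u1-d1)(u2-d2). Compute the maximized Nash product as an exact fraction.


Step 1: The Nash solution splits surplus symmetrically above the disagreement point
Step 2: u1 = (total + d1 - d2)/2 = (184 + 12 - 3)/2 = 193/2
Step 3: u2 = (total - d1 + d2)/2 = (184 - 12 + 3)/2 = 175/2
Step 4: Nash product = (193/2 - 12) * (175/2 - 3)
Step 5: = 169/2 * 169/2 = 28561/4

28561/4


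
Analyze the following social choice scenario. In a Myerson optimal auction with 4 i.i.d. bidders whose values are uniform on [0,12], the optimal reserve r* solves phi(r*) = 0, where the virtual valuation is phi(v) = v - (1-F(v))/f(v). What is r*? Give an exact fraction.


Step 1: For U[0,12], F(v) = v/12 and f(v) = 1/12
Step 2: phi(v) = v - (1 - v/12)/(1/12) = v - (12 - v) = 2v - 12
Step 3: Set phi(r*) = 0: 2r* - 12 = 0
Step 4: r* = 12/2 = 6 (the number of bidders n = 4 does not enter)

6


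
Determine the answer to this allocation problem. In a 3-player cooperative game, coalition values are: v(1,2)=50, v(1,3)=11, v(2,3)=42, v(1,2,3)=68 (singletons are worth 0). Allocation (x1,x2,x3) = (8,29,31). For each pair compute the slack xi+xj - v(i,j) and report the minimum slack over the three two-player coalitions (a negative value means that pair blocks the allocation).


Step 1: Slack for coalition (1,2): x1+x2 - v12 = 37 - 50 = -13
Step 2: Slack for coalition (1,3): x1+x3 - v13 = 39 - 11 = 28
Step 3: Slack for coalition (2,3): x2+x3 - v23 = 60 - 42 = 18
Step 4: Minimum slack = min(-13, 28, 18) = -13, attained by (1,2); coalition (1,2) can block (slack < 0), so the allocation is not in the core

-13


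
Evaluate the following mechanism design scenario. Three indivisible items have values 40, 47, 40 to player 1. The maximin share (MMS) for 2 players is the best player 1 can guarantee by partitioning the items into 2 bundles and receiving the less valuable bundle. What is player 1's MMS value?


Step 1: Item values = 40, 47, 40
Step 2: Enumerate all 2-bundle partitions and take the smaller bundle:
  Partition 1: {40} vs {47,40} -> bundles 40, 87; min = 40
  Partition 2: {47} vs {40,40} -> bundles 47, 80; min = 47
  Partition 3: {40} vs {40,47} -> bundles 40, 87; min = 40
Step 3: MMS = max(40, 47, 40) = 47

47


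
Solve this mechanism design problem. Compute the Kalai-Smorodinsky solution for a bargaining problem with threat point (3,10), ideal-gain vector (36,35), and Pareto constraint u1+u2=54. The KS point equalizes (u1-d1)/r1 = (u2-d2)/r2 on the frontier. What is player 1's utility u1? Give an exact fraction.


Step 1: At the KS point, (u1-d1)/r1 = (u2-d2)/r2 = t and u1+u2 = 54
Step 2: u1 = d1 + r1*t and u2 = d2 + r2*t, so (d1 + r1*t) + (d2 + r2*t) = 54
Step 3: t = (54 - 3 - 10)/(36 + 35) = 41/71
Step 4: u1 = d1 + r1*t = 3 + 36 * 41/71 = 1689/71
Step 5: (Check: u2 = d2 + r2*t = 2145/71; u1+u2 = 1689/71 + 2145/71 = 54, on the frontier.)

1689/71


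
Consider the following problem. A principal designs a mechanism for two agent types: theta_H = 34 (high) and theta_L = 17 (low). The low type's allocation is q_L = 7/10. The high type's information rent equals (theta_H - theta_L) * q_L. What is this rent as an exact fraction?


Step 1: theta_H - theta_L = 34 - 17 = 17
Step 2: Information rent = (theta_H - theta_L) * q_L
Step 3: = 17 * 7/10
Step 4: = 119/10

119/10


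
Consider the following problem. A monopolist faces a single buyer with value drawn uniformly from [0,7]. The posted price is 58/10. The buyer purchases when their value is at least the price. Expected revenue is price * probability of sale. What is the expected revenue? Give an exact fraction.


Step 1: Posted price r = 29/5, value support [0,7]
Step 2: P(v >= r) = (7 - 29/5)/7 = 6/35
Step 3: Expected revenue = r * P(v >= r) = 29/5 * 6/35
Step 4: Revenue = 174/175

174/175


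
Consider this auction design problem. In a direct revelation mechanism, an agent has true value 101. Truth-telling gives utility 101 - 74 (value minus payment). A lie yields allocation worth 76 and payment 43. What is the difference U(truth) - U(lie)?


Step 1: U(truth) = value - payment = 101 - 74 = 27
Step 2: U(lie) = allocation - payment = 76 - 43 = 33
Step 3: IC gap = 27 - 33 = -6

-6


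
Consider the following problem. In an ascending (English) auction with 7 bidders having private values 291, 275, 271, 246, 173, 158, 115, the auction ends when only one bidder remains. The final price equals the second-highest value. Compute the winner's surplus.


Step 1: Identify the highest value: 291
Step 2: Identify the second-highest value: 275
Step 3: The final price = second-highest value = 275
Step 4: Surplus = 291 - 275 = 16

16


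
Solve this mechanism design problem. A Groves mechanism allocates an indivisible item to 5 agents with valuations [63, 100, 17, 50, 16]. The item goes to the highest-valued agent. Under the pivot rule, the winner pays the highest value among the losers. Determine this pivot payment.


Step 1: The efficient winner is agent 1 with value 100
Step 2: Other agents' values: [63, 17, 50, 16]
Step 3: Pivot payment = max(others) = 63
Step 4: The winner pays 63

63


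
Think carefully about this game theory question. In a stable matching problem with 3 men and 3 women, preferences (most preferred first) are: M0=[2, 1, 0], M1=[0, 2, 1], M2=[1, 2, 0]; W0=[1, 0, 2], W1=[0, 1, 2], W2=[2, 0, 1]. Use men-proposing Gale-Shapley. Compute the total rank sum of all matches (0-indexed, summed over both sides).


Step 1: Run Gale-Shapley (men propose, women hold best offer):
  M0 proposes to W2; she accepts
  M1 proposes to W0; she accepts
  M2 proposes to W1; she accepts
Step 2: Final matching: W0-M1, W1-M2, W2-M0
Step 3: 0-indexed ranks (man's rank of his match, then woman's): 0 + 0 + 0 + 2 + 0 + 1
Step 4: Total rank sum = 3

3


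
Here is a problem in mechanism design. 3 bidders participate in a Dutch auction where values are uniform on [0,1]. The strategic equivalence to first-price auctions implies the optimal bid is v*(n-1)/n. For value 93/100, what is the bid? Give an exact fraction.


Step 1: Dutch auctions are strategically equivalent to first-price auctions
Step 2: The equilibrium bid is b(v) = v*(n-1)/n
Step 3: b = 93/100 * 2/3
Step 4: b = 31/50

31/50


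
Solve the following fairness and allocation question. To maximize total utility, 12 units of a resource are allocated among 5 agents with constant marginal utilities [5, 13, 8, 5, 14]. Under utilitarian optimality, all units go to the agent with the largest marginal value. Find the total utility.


Step 1: The marginal utilities are [5, 13, 8, 5, 14]
Step 2: The highest marginal utility is 14
Step 3: All 12 units go to that agent
Step 4: Total utility = 14 * 12 = 168

168


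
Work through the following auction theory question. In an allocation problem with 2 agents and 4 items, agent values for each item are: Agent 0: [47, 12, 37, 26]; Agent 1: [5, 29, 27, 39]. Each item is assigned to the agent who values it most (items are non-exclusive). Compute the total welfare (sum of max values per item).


Step 1: For each item, find the maximum value among all agents.
Step 2: Item 0 -> Agent 0 (value 47)
Step 3: Item 1 -> Agent 1 (value 29)
Step 4: Item 2 -> Agent 0 (value 37)
Step 5: Item 3 -> Agent 1 (value 39)
Step 6: Total welfare = 47 + 29 + 37 + 39 = 152

152


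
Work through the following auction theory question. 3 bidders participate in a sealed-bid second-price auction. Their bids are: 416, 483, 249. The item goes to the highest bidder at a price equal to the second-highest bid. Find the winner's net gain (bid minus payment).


Step 1: Sort bids in descending order: 483, 416, 249
Step 2: The winning bid is the highest: 483
Step 3: The payment equals the second-highest bid: 416
Step 4: Surplus = winner's bid - payment = 483 - 416 = 67

67


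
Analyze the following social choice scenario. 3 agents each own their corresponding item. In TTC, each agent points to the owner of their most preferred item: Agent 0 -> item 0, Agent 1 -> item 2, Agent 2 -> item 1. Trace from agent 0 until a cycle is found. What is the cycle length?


Step 1: Trace the pointer graph from agent 0: 0 -> 0
Step 2: A cycle is detected when we revisit agent 0
Step 3: The cycle is: 0 -> 0
Step 4: Cycle length = 1

1


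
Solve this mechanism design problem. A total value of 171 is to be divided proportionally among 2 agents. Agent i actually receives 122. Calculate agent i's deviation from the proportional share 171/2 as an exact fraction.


Step 1: Proportional share = 171/2
Step 2: Agent's actual allocation = 122
Step 3: Excess = 122 - 171/2 = 73/2

73/2


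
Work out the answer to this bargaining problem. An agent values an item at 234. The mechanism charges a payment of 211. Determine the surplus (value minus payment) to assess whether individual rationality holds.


Step 1: Surplus = value - payment = 234 - 211 = 23
Step 2: IR is satisfied (surplus >= 0)

23


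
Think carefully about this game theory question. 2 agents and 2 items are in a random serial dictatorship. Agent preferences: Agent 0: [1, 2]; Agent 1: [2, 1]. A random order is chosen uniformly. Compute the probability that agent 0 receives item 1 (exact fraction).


Step 1: Agent 0 wants item 1
Step 2: There are 2 possible orderings of agents
Step 3: In 2 orderings, agent 0 gets item 1
Step 4: Probability = 2/2 = 1

1


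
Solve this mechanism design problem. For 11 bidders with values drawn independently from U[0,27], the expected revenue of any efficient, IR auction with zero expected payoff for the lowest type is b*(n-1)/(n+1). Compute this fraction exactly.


Step 1: By Revenue Equivalence, expected revenue = b*(n-1)/(n+1)
Step 2: Substituting n = 11, b = 27
Step 3: Revenue = 27*(11-1)/(11+1) = 27*10/12
Step 4: Revenue = 270/12 = 45/2

45/2


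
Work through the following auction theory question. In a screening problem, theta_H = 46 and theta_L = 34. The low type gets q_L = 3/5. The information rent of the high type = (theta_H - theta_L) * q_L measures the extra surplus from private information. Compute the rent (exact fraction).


Step 1: theta_H - theta_L = 46 - 34 = 12
Step 2: Information rent = (theta_H - theta_L) * q_L
Step 3: = 12 * 3/5
Step 4: = 36/5

36/5


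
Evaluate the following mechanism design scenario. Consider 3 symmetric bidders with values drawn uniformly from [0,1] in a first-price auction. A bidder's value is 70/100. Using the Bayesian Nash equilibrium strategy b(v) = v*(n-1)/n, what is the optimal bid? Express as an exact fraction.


Step 1: The symmetric BNE bidding function is b(v) = v * (n-1) / n
Step 2: Substitute v = 7/10 and n = 3
Step 3: b = 7/10 * 2/3
Step 4: b = 7/15

7/15


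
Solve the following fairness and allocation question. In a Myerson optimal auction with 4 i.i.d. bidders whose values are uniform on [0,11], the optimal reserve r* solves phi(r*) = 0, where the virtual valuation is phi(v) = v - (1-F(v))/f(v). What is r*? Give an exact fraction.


Step 1: For U[0,11], F(v) = v/11 and f(v) = 1/11
Step 2: phi(v) = v - (1 - v/11)/(1/11) = v - (11 - v) = 2v - 11
Step 3: Set phi(r*) = 0: 2r* - 11 = 0
Step 4: r* = 11/2 (the number of bidders n = 4 does not enter)

11/2


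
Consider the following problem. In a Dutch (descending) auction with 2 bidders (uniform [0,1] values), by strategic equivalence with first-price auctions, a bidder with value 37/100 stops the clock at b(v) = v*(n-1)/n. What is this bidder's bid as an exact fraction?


Step 1: Dutch auctions are strategically equivalent to first-price auctions
Step 2: The equilibrium bid is b(v) = v*(n-1)/n
Step 3: b = 37/100 * 1/2
Step 4: b = 37/200

37/200


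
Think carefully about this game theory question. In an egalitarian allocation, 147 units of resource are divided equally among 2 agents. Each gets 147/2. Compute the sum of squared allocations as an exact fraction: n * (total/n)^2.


Step 1: Each agent's share = 147/2
Step 2: Square of each share = (147/2)^2 = 21609/4
Step 3: Sum of squares = 2 * 21609/4 = 21609/2

21609/2


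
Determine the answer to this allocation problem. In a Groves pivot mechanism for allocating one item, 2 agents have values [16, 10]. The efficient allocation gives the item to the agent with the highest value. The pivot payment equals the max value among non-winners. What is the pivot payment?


Step 1: The efficient winner is agent 0 with value 16
Step 2: Other agents' values: [10]
Step 3: Pivot payment = max(others) = 10
Step 4: The winner pays 10

10


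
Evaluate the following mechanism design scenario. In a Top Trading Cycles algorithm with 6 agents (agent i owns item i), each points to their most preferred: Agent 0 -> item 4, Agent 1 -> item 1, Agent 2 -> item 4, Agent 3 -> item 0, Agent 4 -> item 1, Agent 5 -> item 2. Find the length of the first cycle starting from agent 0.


Step 1: Trace the pointer graph from agent 0: 0 -> 4 -> 1 -> 1
Step 2: A cycle is detected when we revisit agent 1
Step 3: The cycle is: 1 -> 1
Step 4: Cycle length = 1

1


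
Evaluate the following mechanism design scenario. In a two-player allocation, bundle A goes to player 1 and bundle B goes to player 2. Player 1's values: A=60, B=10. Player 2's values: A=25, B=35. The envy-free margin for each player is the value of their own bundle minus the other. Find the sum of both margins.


Step 1: Player 1's margin = v1(A) - v1(B) = 60 - 10 = 50
Step 2: Player 2's margin = v2(B) - v2(A) = 35 - 25 = 10
Step 3: Total margin = 50 + 10 = 60

60


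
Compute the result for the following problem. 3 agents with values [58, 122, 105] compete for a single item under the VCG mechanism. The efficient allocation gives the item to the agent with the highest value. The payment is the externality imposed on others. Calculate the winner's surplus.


Step 1: The winner is the agent with the highest value: agent 1 with value 122
Step 2: Values of other agents: [58, 105]
Step 3: VCG payment = max of others' values = 105
Step 4: Surplus = 122 - 105 = 17

17


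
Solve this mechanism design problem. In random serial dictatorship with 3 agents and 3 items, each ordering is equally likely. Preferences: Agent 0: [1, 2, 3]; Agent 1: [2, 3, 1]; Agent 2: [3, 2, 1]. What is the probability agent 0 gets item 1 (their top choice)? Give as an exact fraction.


Step 1: Agent 0 wants item 1
Step 2: There are 6 possible orderings of agents
Step 3: In 6 orderings, agent 0 gets item 1
Step 4: Probability = 6/6 = 1

1


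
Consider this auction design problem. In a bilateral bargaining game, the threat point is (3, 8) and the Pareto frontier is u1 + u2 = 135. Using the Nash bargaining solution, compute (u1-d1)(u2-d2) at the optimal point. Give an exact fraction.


Step 1: The Nash solution splits surplus symmetrically above the disagreement point
Step 2: u1 = (total + d1 - d2)/2 = (135 + 3 - 8)/2 = 65
Step 3: u2 = (total - d1 + d2)/2 = (135 - 3 + 8)/2 = 70
Step 4: Nash product = (65 - 3) * (70 - 8)
Step 5: = 62 * 62 = 3844

3844


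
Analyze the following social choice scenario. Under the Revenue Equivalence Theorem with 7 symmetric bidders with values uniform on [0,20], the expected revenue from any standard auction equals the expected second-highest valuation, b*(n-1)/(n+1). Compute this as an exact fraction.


Step 1: By Revenue Equivalence, expected revenue = b*(n-1)/(n+1)
Step 2: Substituting n = 7, b = 20
Step 3: Revenue = 20*(7-1)/(7+1) = 20*6/8
Step 4: Revenue = 120/8 = 15

15


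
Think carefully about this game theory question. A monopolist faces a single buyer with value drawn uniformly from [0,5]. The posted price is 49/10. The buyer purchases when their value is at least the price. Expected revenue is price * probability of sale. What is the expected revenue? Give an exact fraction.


Step 1: Posted price r = 49/10, value support [0,5]
Step 2: P(v >= r) = (5 - 49/10)/5 = 1/50
Step 3: Expected revenue = r * P(v >= r) = 49/10 * 1/50
Step 4: Revenue = 49/500

49/500


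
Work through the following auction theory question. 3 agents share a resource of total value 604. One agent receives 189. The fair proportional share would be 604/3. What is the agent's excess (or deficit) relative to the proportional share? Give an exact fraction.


Step 1: Proportional share = 604/3
Step 2: Agent's actual allocation = 189
Step 3: Excess = 189 - 604/3 = -37/3

-37/3


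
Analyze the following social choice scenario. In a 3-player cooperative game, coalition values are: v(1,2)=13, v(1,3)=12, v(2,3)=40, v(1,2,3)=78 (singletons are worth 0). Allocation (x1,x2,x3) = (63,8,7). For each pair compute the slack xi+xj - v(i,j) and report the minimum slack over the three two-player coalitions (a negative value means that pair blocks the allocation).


Step 1: Slack for coalition (1,2): x1+x2 - v12 = 71 - 13 = 58
Step 2: Slack for coalition (1,3): x1+x3 - v13 = 70 - 12 = 58
Step 3: Slack for coalition (2,3): x2+x3 - v23 = 15 - 40 = -25
Step 4: Minimum slack = min(58, 58, -25) = -25, attained by (2,3); coalition (2,3) can block (slack < 0), so the allocation is not in the core

-25


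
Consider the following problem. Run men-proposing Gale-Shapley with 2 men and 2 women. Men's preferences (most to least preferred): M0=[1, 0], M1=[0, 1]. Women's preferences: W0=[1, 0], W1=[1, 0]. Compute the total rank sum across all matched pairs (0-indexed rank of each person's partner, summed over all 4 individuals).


Step 1: Run Gale-Shapley (men propose, women hold best offer):
  M0 proposes to W1; she accepts
  M1 proposes to W0; she accepts
Step 2: Final matching: W0-M1, W1-M0
Step 3: 0-indexed ranks (man's rank of his match, then woman's): 0 + 0 + 0 + 1
Step 4: Total rank sum = 1

1


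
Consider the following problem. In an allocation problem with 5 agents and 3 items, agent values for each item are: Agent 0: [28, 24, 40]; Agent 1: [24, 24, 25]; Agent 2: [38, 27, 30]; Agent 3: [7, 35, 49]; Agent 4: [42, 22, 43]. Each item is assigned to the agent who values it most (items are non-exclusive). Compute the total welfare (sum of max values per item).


Step 1: For each item, find the maximum value among all agents.
Step 2: Item 0 -> Agent 4 (value 42)
Step 3: Item 1 -> Agent 3 (value 35)
Step 4: Item 2 -> Agent 3 (value 49)
Step 5: Total welfare = 42 + 35 + 49 = 126

126


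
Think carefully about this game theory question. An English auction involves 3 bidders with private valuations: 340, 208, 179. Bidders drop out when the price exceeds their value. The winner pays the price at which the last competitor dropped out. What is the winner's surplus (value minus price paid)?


Step 1: Identify the highest value: 340
Step 2: Identify the second-highest value: 208
Step 3: The final price = second-highest value = 208
Step 4: Surplus = 340 - 208 = 132

132


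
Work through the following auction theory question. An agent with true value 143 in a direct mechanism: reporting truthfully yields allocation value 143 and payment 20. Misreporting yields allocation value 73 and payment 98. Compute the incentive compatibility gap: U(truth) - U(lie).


Step 1: U(truth) = value - payment = 143 - 20 = 123
Step 2: U(lie) = allocation - payment = 73 - 98 = -25
Step 3: IC gap = 123 - (-25) = 148

148


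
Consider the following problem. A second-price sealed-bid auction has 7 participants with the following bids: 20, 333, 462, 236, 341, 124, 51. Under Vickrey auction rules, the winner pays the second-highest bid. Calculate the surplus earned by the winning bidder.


Step 1: Sort bids in descending order: 462, 341, 333, 236, 124, 51, 20
Step 2: The winning bid is the highest: 462
Step 3: The payment equals the second-highest bid: 341
Step 4: Surplus = winner's bid - payment = 462 - 341 = 121

121


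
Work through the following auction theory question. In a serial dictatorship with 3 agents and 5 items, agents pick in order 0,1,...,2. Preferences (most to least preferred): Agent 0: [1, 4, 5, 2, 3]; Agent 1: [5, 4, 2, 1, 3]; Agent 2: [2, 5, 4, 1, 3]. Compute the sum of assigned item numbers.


Step 1: Agent 0 picks item 1
Step 2: Agent 1 picks item 5
Step 3: Agent 2 picks item 2
Step 4: Sum = 1 + 5 + 2 = 8

8


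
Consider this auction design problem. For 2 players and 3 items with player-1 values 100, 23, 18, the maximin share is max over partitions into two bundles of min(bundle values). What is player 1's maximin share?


Step 1: Item values = 100, 23, 18
Step 2: Enumerate all 2-bundle partitions and take the smaller bundle:
  Partition 1: {100} vs {23,18} -> bundles 100, 41; min = 41
  Partition 2: {23} vs {100,18} -> bundles 23, 118; min = 23
  Partition 3: {18} vs {100,23} -> bundles 18, 123; min = 18
Step 3: MMS = max(41, 23, 18) = 41

41


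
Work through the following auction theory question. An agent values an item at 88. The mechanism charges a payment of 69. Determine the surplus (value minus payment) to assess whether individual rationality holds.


Step 1: Surplus = value - payment = 88 - 69 = 19
Step 2: IR is satisfied (surplus >= 0)

19


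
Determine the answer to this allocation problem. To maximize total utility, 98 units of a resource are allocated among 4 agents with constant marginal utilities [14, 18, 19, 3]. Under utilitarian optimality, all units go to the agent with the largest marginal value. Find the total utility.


Step 1: The marginal utilities are [14, 18, 19, 3]
Step 2: The highest marginal utility is 19
Step 3: All 98 units go to that agent
Step 4: Total utility = 19 * 98 = 1862

1862


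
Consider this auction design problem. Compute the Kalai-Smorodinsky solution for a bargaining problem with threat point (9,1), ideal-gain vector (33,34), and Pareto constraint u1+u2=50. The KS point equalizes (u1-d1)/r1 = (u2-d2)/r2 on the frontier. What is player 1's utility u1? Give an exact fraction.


Step 1: At the KS point, (u1-d1)/r1 = (u2-d2)/r2 = t and u1+u2 = 50
Step 2: u1 = d1 + r1*t and u2 = d2 + r2*t, so (d1 + r1*t) + (d2 + r2*t) = 50
Step 3: t = (50 - 9 - 1)/(33 + 34) = 40/67
Step 4: u1 = d1 + r1*t = 9 + 33 * 40/67 = 1923/67
Step 5: (Check: u2 = d2 + r2*t = 1427/67; u1+u2 = 1923/67 + 1427/67 = 50, on the frontier.)

1923/67


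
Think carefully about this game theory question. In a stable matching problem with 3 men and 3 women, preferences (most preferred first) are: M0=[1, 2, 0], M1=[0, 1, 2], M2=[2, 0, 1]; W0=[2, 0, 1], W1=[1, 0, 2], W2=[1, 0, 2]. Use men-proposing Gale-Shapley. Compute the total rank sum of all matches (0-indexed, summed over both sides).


Step 1: Run Gale-Shapley (men propose, women hold best offer):
  M0 proposes to W1; she accepts
  M1 proposes to W0; she accepts
  M2 proposes to W2; she accepts
Step 2: Final matching: W0-M1, W1-M0, W2-M2
Step 3: 0-indexed ranks (man's rank of his match, then woman's): 0 + 2 + 0 + 1 + 0 + 2
Step 4: Total rank sum = 5

5


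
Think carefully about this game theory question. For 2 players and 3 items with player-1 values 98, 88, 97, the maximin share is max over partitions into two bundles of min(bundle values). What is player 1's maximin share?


Step 1: Item values = 98, 88, 97
Step 2: Enumerate all 2-bundle partitions and take the smaller bundle:
  Partition 1: {98} vs {88,97} -> bundles 98, 185; min = 98
  Partition 2: {88} vs {98,97} -> bundles 88, 195; min = 88
  Partition 3: {97} vs {98,88} -> bundles 97, 186; min = 97
Step 3: MMS = max(98, 88, 97) = 98

98


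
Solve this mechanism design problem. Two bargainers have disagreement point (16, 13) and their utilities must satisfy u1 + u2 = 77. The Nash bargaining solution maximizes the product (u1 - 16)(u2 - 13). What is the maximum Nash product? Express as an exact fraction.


Step 1: The Nash solution splits surplus symmetrically above the disagreement point
Step 2: u1 = (total + d1 - d2)/2 = (77 + 16 - 13)/2 = 40
Step 3: u2 = (total - d1 + d2)/2 = (77 - 16 + 13)/2 = 37
Step 4: Nash product = (40 - 16) * (37 - 13)
Step 5: = 24 * 24 = 576

576


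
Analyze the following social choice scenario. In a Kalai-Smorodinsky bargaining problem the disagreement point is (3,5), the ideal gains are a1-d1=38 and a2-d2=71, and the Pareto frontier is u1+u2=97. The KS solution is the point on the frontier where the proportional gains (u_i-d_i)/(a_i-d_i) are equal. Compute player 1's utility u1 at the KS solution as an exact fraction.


Step 1: At the KS point, (u1-d1)/r1 = (u2-d2)/r2 = t and u1+u2 = 97
Step 2: u1 = d1 + r1*t and u2 = d2 + r2*t, so (d1 + r1*t) + (d2 + r2*t) = 97
Step 3: t = (97 - 3 - 5)/(38 + 71) = 89/109
Step 4: u1 = d1 + r1*t = 3 + 38 * 89/109 = 3709/109
Step 5: (Check: u2 = d2 + r2*t = 6864/109; u1+u2 = 3709/109 + 6864/109 = 97, on the frontier.)

3709/109


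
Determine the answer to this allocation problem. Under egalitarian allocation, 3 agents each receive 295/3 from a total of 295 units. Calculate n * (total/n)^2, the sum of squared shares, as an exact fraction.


Step 1: Each agent's share = 295/3
Step 2: Square of each share = (295/3)^2 = 87025/9
Step 3: Sum of squares = 3 * 87025/9 = 87025/3

87025/3


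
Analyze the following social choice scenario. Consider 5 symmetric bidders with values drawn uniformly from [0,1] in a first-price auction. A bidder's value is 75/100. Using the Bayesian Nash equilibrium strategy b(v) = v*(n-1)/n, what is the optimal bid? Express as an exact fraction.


Step 1: The symmetric BNE bidding function is b(v) = v * (n-1) / n
Step 2: Substitute v = 3/4 and n = 5
Step 3: b = 3/4 * 4/5
Step 4: b = 3/5

3/5


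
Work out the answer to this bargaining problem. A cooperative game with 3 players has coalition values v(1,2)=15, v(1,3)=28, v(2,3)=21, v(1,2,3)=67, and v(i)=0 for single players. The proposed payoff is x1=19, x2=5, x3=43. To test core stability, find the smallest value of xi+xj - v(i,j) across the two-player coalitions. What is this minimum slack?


Step 1: Slack for coalition (1,2): x1+x2 - v12 = 24 - 15 = 9
Step 2: Slack for coalition (1,3): x1+x3 - v13 = 62 - 28 = 34
Step 3: Slack for coalition (2,3): x2+x3 - v23 = 48 - 21 = 27
Step 4: Minimum slack = min(9, 34, 27) = 9, attained by (1,2); no pair can gain by deviating, so the allocation is in the core

9


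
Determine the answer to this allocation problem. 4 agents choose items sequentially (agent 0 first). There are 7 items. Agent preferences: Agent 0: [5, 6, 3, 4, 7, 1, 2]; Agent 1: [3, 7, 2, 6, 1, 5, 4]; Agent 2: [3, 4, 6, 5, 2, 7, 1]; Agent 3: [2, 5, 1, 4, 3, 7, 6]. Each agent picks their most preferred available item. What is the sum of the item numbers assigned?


Step 1: Agent 0 picks item 5
Step 2: Agent 1 picks item 3
Step 3: Agent 2 picks item 4
Step 4: Agent 3 picks item 2
Step 5: Sum = 5 + 3 + 4 + 2 = 14

14


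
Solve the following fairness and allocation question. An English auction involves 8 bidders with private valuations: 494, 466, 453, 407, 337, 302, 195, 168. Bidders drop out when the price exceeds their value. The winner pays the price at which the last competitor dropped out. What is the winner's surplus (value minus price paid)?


Step 1: Identify the highest value: 494
Step 2: Identify the second-highest value: 466
Step 3: The final price = second-highest value = 466
Step 4: Surplus = 494 - 466 = 28

28


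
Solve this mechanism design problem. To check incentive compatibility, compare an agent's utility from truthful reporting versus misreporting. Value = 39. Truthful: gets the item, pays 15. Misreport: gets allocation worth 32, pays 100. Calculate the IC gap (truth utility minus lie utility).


Step 1: U(truth) = value - payment = 39 - 15 = 24
Step 2: U(lie) = allocation - payment = 32 - 100 = -68
Step 3: IC gap = 24 - (-68) = 92

92


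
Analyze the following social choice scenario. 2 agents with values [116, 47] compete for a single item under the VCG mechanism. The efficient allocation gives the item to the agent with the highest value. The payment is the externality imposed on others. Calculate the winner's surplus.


Step 1: The winner is the agent with the highest value: agent 0 with value 116
Step 2: Values of other agents: [47]
Step 3: VCG payment = max of others' values = 47
Step 4: Surplus = 116 - 47 = 69

69


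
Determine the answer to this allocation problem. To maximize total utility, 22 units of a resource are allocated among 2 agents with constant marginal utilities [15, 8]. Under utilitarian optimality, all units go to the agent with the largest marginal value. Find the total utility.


Step 1: The marginal utilities are [15, 8]
Step 2: The highest marginal utility is 15
Step 3: All 22 units go to that agent
Step 4: Total utility = 15 * 22 = 330

330


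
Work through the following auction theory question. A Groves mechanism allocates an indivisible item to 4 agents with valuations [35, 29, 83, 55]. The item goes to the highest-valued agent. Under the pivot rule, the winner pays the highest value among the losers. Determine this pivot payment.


Step 1: The efficient winner is agent 2 with value 83
Step 2: Other agents' values: [35, 29, 55]
Step 3: Pivot payment = max(others) = 55
Step 4: The winner pays 55

55


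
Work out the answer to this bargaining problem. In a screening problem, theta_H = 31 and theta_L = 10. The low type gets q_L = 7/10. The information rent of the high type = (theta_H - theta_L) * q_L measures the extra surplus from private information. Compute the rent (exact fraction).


Step 1: theta_H - theta_L = 31 - 10 = 21
Step 2: Information rent = (theta_H - theta_L) * q_L
Step 3: = 21 * 7/10
Step 4: = 147/10

147/10


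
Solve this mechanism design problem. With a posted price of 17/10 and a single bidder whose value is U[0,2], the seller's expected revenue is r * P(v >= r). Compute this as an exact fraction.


Step 1: Posted price r = 17/10, value support [0,2]
Step 2: P(v >= r) = (2 - 17/10)/2 = 3/20
Step 3: Expected revenue = r * P(v >= r) = 17/10 * 3/20
Step 4: Revenue = 51/200

51/200


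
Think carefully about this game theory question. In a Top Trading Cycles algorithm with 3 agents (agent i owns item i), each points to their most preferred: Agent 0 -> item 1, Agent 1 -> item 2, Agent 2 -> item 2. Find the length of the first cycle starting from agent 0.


Step 1: Trace the pointer graph from agent 0: 0 -> 1 -> 2 -> 2
Step 2: A cycle is detected when we revisit agent 2
Step 3: The cycle is: 2 -> 2
Step 4: Cycle length = 1

1


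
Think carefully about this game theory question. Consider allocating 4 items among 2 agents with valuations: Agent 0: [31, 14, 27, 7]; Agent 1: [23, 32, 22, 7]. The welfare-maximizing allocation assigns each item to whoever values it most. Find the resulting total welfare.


Step 1: For each item, find the maximum value among all agents.
Step 2: Item 0 -> Agent 0 (value 31)
Step 3: Item 1 -> Agent 1 (value 32)
Step 4: Item 2 -> Agent 0 (value 27)
Step 5: Item 3 -> Agent 0 (value 7)
Step 6: Total welfare = 31 + 32 + 27 + 7 = 97

97


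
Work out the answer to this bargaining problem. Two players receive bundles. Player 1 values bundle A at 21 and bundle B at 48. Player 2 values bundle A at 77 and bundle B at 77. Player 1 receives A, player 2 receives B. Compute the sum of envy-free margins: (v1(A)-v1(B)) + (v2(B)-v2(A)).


Step 1: Player 1's margin = v1(A) - v1(B) = 21 - 48 = -27
Step 2: Player 2's margin = v2(B) - v2(A) = 77 - 77 = 0
Step 3: Total margin = -27 + 0 = -27

-27


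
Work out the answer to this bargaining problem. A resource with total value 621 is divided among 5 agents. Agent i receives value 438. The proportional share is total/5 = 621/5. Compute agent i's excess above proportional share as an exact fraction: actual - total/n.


Step 1: Proportional share = 621/5
Step 2: Agent's actual allocation = 438
Step 3: Excess = 438 - 621/5 = 1569/5

1569/5


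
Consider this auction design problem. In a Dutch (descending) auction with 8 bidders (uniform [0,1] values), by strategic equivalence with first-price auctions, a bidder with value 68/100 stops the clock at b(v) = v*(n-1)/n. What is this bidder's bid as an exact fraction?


Step 1: Dutch auctions are strategically equivalent to first-price auctions
Step 2: The equilibrium bid is b(v) = v*(n-1)/n
Step 3: b = 17/25 * 7/8
Step 4: b = 119/200

119/200


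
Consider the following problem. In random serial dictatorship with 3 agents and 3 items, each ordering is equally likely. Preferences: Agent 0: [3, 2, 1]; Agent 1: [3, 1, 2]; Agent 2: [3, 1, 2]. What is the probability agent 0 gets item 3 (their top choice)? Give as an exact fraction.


Step 1: Agent 0 wants item 3
Step 2: There are 6 possible orderings of agents
Step 3: In 2 orderings, agent 0 gets item 3
Step 4: Probability = 2/6 = 1/3

1/3


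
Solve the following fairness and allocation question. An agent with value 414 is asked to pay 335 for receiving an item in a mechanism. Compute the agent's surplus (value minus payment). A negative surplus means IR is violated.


Step 1: Surplus = value - payment = 414 - 335 = 79
Step 2: IR is satisfied (surplus >= 0)

79


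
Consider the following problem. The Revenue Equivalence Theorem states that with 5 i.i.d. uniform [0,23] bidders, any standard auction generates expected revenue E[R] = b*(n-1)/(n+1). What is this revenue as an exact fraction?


Step 1: By Revenue Equivalence, expected revenue = b*(n-1)/(n+1)
Step 2: Substituting n = 5, b = 23
Step 3: Revenue = 23*(5-1)/(5+1) = 23*4/6
Step 4: Revenue = 92/6 = 46/3

46/3


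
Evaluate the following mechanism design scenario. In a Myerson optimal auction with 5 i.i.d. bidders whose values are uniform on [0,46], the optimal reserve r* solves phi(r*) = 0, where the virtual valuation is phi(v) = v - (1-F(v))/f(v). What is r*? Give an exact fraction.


Step 1: For U[0,46], F(v) = v/46 and f(v) = 1/46
Step 2: phi(v) = v - (1 - v/46)/(1/46) = v - (46 - v) = 2v - 46
Step 3: Set phi(r*) = 0: 2r* - 46 = 0
Step 4: r* = 46/2 = 23 (the number of bidders n = 5 does not enter)

23
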